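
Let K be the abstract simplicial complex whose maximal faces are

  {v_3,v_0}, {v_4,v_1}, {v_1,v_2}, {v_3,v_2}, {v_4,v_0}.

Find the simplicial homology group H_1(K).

Take the total order v_0 < v_1 < v_2 < v_3 < v_4 on the vertex set. Then K (dimension 1) consists of the simplices:

  0-simplices (5): [v_0], [v_1], [v_2], [v_3], [v_4]
  1-simplices (5): [v_0,v_3], [v_0,v_4], [v_1,v_2], [v_1,v_4], [v_2,v_3]

so the chain groups are C_0 ≅ Z^5, C_1 ≅ Z^5.

The boundary map ∂_1: C_1 → C_0 is given by ∂[p,q] = [q] − [p]. For instance
  ∂[v_0,v_3] = [v_3] − [v_0].
The resulting 5×5 matrix has rank 4, and its Smith normal form has invariant factors (1,1,1,1).

Computing H_k = (kernel of ∂_k) / (image of ∂_{k+1}):

  H_1: rank ker ∂_1 − rank ∂_2 = (5 − 4) − 0 = 1, and there is no ∂_2, so H_1 ≅ Z.

(K is a triangulation of the circle S^1.)

H_1 = Z.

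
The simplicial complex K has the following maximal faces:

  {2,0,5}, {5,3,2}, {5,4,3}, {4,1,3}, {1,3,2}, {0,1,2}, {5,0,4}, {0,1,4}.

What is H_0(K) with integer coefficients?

Order the vertices as 0 < 1 < 2 < 3 < 4 < 5. Listing each simplex with vertices in this order, K has dimension 2 with simplices:

  0-simplices (6): [0], [1], [2], [3], [4], [5]
  1-simplices (12): [0,1], [0,2], [0,4], [0,5], [1,2], [1,3], [1,4], [2,3], [2,5], [3,4], [3,5], [4,5]
  2-simplices (8): [0,1,2], [0,1,4], [0,2,5], [0,4,5], [1,2,3], [1,3,4], [2,3,5], [3,4,5]

Hence C_0 ≅ Z^6, C_1 ≅ Z^12, C_2 ≅ Z^8.

The boundary map ∂_1: C_1 → C_0 maps an edge to its endpoints' difference, ∂[p,q] = q − p. For instance
  ∂[2,3] = [3] − [2].
As a 6×12 matrix over Z this has rank 5, with invariant factors (1,1,1,1,1).

The boundary map ∂_2: C_2 → C_1 sends each 2-simplex [p,q,r] to [q,r] − [p,r] + [p,q]. For instance
  ∂[0,1,2] = [1,2] − [0,2] + [0,1],
  ∂[0,4,5] = [4,5] − [0,5] + [0,4].
The resulting 12×8 matrix has rank 7, and its Smith normal form has invariant factors (1,1,1,1,1,1,1).

Now H_k = ker ∂_k / im ∂_{k+1}, so:

  H_0: rank C_0 − rank ∂_1 = 6 − 5 = 1, and the invariant factors of ∂_1 are all 1, so H_0 = Z.

H_0 ≅ Z.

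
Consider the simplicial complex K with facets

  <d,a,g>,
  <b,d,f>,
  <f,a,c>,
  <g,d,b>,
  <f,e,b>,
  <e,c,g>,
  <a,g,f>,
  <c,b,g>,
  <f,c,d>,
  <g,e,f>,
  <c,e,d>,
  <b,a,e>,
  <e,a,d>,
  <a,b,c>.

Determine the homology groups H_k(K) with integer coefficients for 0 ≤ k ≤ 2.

We work with the vertex ordering a < b < c < d < e < f < g. The simplices of K, each written with vertices in increasing order, are:

  0-simplices (7): a, b, c, d, e, f, g
  1-simplices (21): ab, ac, ad, ae, af, ag, bc, bd, be, bf, bg, cd, ce, cf, cg, de, df, dg, ef, eg, fg
  2-simplices (14): abc, abe, acf, ade, adg, afg, bcg, bdf, bdg, bef, cde, cdf, ceg, efg

so the chain groups are C_0 ≅ Z^7, C_1 ≅ Z^21, C_2 ≅ Z^14.

The boundary map ∂_1: C_1 → C_0 maps an edge to its endpoints' difference, ∂[p,q] = q − p.
The resulting 7×21 matrix has rank 6, and its Smith normal form has invariant factors (1,1,1,1,1,1).

The boundary map ∂_2: C_2 → C_1 maps a triangle to the signed sum of its edges. For instance
  ∂bdf = df − bf + bd,
  ∂bcg = cg − bg + bc.
The 21×14 boundary matrix has rank 13 and Smith normal form diag(1,1,1,1,1,1,1,1,1,1,1,1,1).

From H_k ≅ ker(∂_k) / im(∂_{k+1}) we obtain:

  H_0: rank C_0 − rank ∂_1 = 7 − 6 = 1, and the invariant factors of ∂_1 are all 1, so H_0 ≅ Z.
  H_1: rank ker ∂_1 − rank ∂_2 = (21 − 6) − 13 = 2, and the invariant factors of ∂_2 are all 1, so H_1 ≅ Z^2.
  H_2: rank ker ∂_2 − rank ∂_3 = (14 − 13) − 0 = 1, and there is no ∂_3, so H_2 ≅ Z.

(K is a triangulation of the torus T^2.)

H_0 = Z,  H_1 = Z^2,  H_2 = Z.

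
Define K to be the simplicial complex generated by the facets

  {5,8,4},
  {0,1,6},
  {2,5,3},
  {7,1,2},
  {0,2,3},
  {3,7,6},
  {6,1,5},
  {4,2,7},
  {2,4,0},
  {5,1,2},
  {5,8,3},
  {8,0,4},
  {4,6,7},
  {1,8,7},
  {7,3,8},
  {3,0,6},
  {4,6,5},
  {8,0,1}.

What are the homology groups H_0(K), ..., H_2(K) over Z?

Order the vertices as 0 < 1 < 2 < 3 < 4 < 5 < 6 < 7 < 8. Listing each simplex with vertices in this order, K has dimension 2 with simplices:

  0-simplices (9): [0], [1], [2], [3], [4], [5], [6], [7], [8]
  1-simplices (27): (27 of them)
  2-simplices (18): [0,1,6], [0,1,8], [0,2,3], [0,2,4], [0,3,6], [0,4,8], [1,2,5], [1,2,7], [1,5,6], [1,7,8], [2,3,5], [2,4,7], [3,5,8], [3,6,7], [3,7,8], [4,5,6], [4,5,8], [4,6,7]

Hence C_0 ≅ Z^9, C_1 ≅ Z^27, C_2 ≅ Z^18.

Boundary ∂_1: C_1 → C_0 maps an edge to its endpoints' difference, ∂[p,q] = q − p. For instance
  ∂[0,8] = [8] − [0].
The resulting 9×27 matrix has rank 8, and its Smith normal form has invariant factors (1,1,1,1,1,1,1,1).

Boundary ∂_2: C_2 → C_1 sends each 2-simplex [p,q,r] to [q,r] − [p,r] + [p,q]. For instance
  ∂[4,5,8] = [5,8] − [4,8] + [4,5],
  ∂[0,2,4] = [2,4] − [0,4] + [0,2].
The 27×18 boundary matrix has rank 17 and Smith normal form diag(1,1,1,1,1,1,1,1,1,1,1,1,1,1,1,1,1).

From H_k ≅ ker(∂_k) / im(∂_{k+1}) we obtain:

  H_0: rank C_0 − rank ∂_1 = 9 − 8 = 1, and the invariant factors of ∂_1 are all 1, so H_0 ≅ Z.
  H_1: rank ker ∂_1 − rank ∂_2 = (27 − 8) − 17 = 2, and the invariant factors of ∂_2 are all 1, so H_1 ≅ Z^2.
  H_2: rank ker ∂_2 − rank ∂_3 = (18 − 17) − 0 = 1, and there is no ∂_3, so H_2 ≅ Z.

H_0 = Z,  H_1 = Z^2,  H_2 = Z.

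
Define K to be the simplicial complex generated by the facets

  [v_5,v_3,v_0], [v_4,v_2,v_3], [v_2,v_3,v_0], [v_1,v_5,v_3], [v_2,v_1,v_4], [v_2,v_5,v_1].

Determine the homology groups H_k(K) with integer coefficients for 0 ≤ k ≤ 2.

K has 6 vertices, 12 edges, 6 triangles.
rank ∂_0 = 0, rank ∂_1 = 5 ⇒ b_0 = 6 − 0 − 5 = 1; all invariant factors of ∂_1 are 1 so no torsion. So H_0 ≅ Z.
rank ∂_1 = 5, rank ∂_2 = 6 ⇒ b_1 = 12 − 5 − 6 = 1; all invariant factors of ∂_2 are 1 so no torsion. So H_1 ≅ Z.
rank ∂_2 = 6, rank ∂_3 = 0 ⇒ b_2 = 6 − 6 − 0 = 0. So H_2 ≅ 0.

H_0 = Z,  H_1 = Z,  H_2 = 0.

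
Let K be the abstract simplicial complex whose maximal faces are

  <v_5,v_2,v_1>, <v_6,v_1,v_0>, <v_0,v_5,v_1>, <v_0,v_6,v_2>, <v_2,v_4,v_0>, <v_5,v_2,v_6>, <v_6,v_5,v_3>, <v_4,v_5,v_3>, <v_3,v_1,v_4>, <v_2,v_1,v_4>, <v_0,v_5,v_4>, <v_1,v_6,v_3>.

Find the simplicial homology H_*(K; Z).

Order the vertices as v_0 < v_1 < v_2 < v_3 < v_4 < v_5 < v_6. Listing each simplex with vertices in this order, K has dimension 2 with simplices:

  0-simplices (7): [v_0], [v_1], [v_2], [v_3], [v_4], [v_5], [v_6]
  1-simplices (18): (18 of them)
  2-simplices (12): (12 of them)

so the chain groups are C_0 ≅ Z^7, C_1 ≅ Z^18, C_2 ≅ Z^12.

The boundary map ∂_1: C_1 → C_0 sends each edge [p,q] (with p < q) to q − p. For instance
  ∂[v_2,v_4] = [v_4] − [v_2].
The 7×18 boundary matrix has rank 6 and Smith normal form diag(1,1,1,1,1,1).

Boundary ∂_2: C_2 → C_1 acts by ∂[p,q,r] = [q,r] − [p,r] + [p,q]. For instance
  ∂[v_1,v_3,v_4] = [v_3,v_4] − [v_1,v_4] + [v_1,v_3],
  ∂[v_0,v_2,v_6] = [v_2,v_6] − [v_0,v_6] + [v_0,v_2].
This gives a 18×12 integer matrix of rank 12; reducing to Smith normal form yields diagonal entries (1,1,1,1,1,1,1,1,1,1,1,2).

Now H_k = ker ∂_k / im ∂_{k+1}, so:

  H_0: rank C_0 − rank ∂_1 = 7 − 6 = 1, and the invariant factors of ∂_1 are all 1, so H_0 ≅ Z.
  H_1: rank ker ∂_1 − rank ∂_2 = (18 − 6) − 12 = 0, and ∂_2 has invariant factor 2 > 1, so H_1 ≅ Z_2.
  H_2: rank ker ∂_2 − rank ∂_3 = (12 − 12) − 0 = 0, and there is no ∂_3, so H_2 ≅ 0.

(K is a triangulation of the real projective plane RP^2.)

H_0 ≅ Z,  H_1 ≅ Z_2,  H_2 = 0.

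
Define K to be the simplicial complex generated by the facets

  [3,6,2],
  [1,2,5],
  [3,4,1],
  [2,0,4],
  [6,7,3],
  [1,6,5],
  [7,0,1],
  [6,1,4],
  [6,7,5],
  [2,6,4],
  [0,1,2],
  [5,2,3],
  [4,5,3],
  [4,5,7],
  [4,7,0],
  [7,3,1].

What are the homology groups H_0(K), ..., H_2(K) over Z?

H_0 = Z,  H_1 = Z^2,  H_2 = Z.

Order the vertices as 0 < 1 < 2 < 3 < 4 < 5 < 6 < 7. Listing each simplex with vertices in this order, K has dimension 2 with simplices:

  0-simplices (8): [0], [1], [2], [3], [4], [5], [6], [7]
  1-simplices (24): (24 of them)
  2-simplices (16): [0,1,2], [0,1,7], [0,2,4], [0,4,7], [1,2,5], [1,3,4], [1,3,7], [1,4,6], [1,5,6], [2,3,5], [2,3,6], [2,4,6], [3,4,5], [3,6,7], [4,5,7], [5,6,7]

giving chain groups C_0 ≅ Z^8, C_1 ≅ Z^24, C_2 ≅ Z^16.

Boundary ∂_1: C_1 → C_0 is given by ∂[p,q] = [q] − [p].
The 8×24 boundary matrix has rank 7 and Smith normal form diag(1,1,1,1,1,1,1).

The boundary map ∂_2: C_2 → C_1 maps a triangle to the signed sum of its edges. For instance
  ∂[1,2,5] = [2,5] − [1,5] + [1,2],
  ∂[0,1,7] = [1,7] − [0,7] + [0,1].
As a 24×16 matrix over Z this has rank 15, with invariant factors (1,1,1,1,1,1,1,1,1,1,1,1,1,1,1).

Now H_k = ker ∂_k / im ∂_{k+1}, so:

  H_0: rank C_0 − rank ∂_1 = 8 − 7 = 1, and the invariant factors of ∂_1 are all 1, so H_0 ≅ Z.
  H_1: rank ker ∂_1 − rank ∂_2 = (24 − 7) − 15 = 2, and the invariant factors of ∂_2 are all 1, so H_1 ≅ Z^2.
  H_2: rank ker ∂_2 − rank ∂_3 = (16 − 15) − 0 = 1, and there is no ∂_3, so H_2 ≅ Z.

(K is a triangulation of the torus T^2.)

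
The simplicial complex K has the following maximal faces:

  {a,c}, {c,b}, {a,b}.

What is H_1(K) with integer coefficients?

H_1 ≅ Z.

Order the vertices as a < b < c. Listing each simplex with vertices in this order, K has dimension 1 with simplices:

  0-simplices (3): a, b, c
  1-simplices (3): ab, ac, bc

giving chain groups C_0 ≅ Z^3, C_1 ≅ Z^3.

Boundary ∂_1: C_1 → C_0 is given by ∂[p,q] = [q] − [p]. For instance
  ∂ab = b − a.
The resulting 3×3 matrix has rank 2, and its Smith normal form has invariant factors (1,1).

Reading off H_k = ker ∂_k / im ∂_{k+1}:

  H_1: rank ker ∂_1 − rank ∂_2 = (3 − 2) − 0 = 1, and there is no ∂_2, so H_1 = Z.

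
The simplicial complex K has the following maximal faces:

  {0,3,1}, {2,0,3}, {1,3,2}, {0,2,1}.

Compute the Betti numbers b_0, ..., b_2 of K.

K has 4 vertices, 6 edges, 4 triangles.
rank ∂_0 = 0, rank ∂_1 = 3 ⇒ b_0 = 4 − 0 − 3 = 1; all invariant factors of ∂_1 are 1 so no torsion. So H_0 = Z.
rank ∂_1 = 3, rank ∂_2 = 3 ⇒ b_1 = 6 − 3 − 3 = 0; all invariant factors of ∂_2 are 1 so no torsion. So H_1 = 0.
rank ∂_2 = 3, rank ∂_3 = 0 ⇒ b_2 = 4 − 3 − 0 = 1. So H_2 = Z.

b_0 = 1, b_1 = 0, b_2 = 1.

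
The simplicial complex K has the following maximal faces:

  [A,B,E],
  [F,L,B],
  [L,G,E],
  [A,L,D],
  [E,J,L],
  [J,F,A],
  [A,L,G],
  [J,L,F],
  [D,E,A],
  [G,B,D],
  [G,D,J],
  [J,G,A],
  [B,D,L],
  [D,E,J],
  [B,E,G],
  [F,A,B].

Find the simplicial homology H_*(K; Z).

We work with the vertex ordering A < B < D < E < F < G < J < L. The simplices of K, each written with vertices in increasing order, are:

  0-simplices (8): A, B, D, E, F, G, J, L
  1-simplices (24): AB, AD, AE, AF, AG, AJ, AL, BD, BE, BF, BG, BL, DE, DG, DJ, DL, EG, EJ, EL, FJ, FL, GJ, GL, JL
  2-simplices (16): ABE, ABF, ADE, ADL, AFJ, AGJ, AGL, BDG, BDL, BEG, BFL, DEJ, DGJ, EGL, EJL, FJL

giving chain groups C_0 ≅ Z^8, C_1 ≅ Z^24, C_2 ≅ Z^16.

The boundary map ∂_1: C_1 → C_0 is given by ∂[p,q] = [q] − [p]. For instance
  ∂AD = D − A.
The 8×24 boundary matrix has rank 7 and Smith normal form diag(1,1,1,1,1,1,1).

∂_2: C_2 → C_1 maps a triangle to the signed sum of its edges. For instance
  ∂BEG = EG − BG + BE,
  ∂AFJ = FJ − AJ + AF.
The resulting 24×16 matrix has rank 15, and its Smith normal form has invariant factors (1,1,1,1,1,1,1,1,1,1,1,1,1,1,1).

From H_k ≅ ker(∂_k) / im(∂_{k+1}) we obtain:

  H_0: rank C_0 − rank ∂_1 = 8 − 7 = 1, and the invariant factors of ∂_1 are all 1, so H_0 ≅ Z.
  H_1: rank ker ∂_1 − rank ∂_2 = (24 − 7) − 15 = 2, and the invariant factors of ∂_2 are all 1, so H_1 ≅ Z^2.
  H_2: rank ker ∂_2 − rank ∂_3 = (16 − 15) − 0 = 1, and there is no ∂_3, so H_2 ≅ Z.

As a check, the Euler characteristic is 8 − 24 + 16 = 0, which agrees with 1 − 2 + 1 = 0.

H_0 ≅ Z,  H_1 ≅ Z^2,  H_2 ≅ Z.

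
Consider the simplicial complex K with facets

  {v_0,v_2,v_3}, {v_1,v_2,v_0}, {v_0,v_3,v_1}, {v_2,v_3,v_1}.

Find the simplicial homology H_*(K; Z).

H_0 = Z,  H_1 = 0,  H_2 = Z.

Order the vertices as v_0 < v_1 < v_2 < v_3. Listing each simplex with vertices in this order, K has dimension 2 with simplices:

  0-simplices (4): [v_0], [v_1], [v_2], [v_3]
  1-simplices (6): [v_0,v_1], [v_0,v_2], [v_0,v_3], [v_1,v_2], [v_1,v_3], [v_2,v_3]
  2-simplices (4): [v_0,v_1,v_2], [v_0,v_1,v_3], [v_0,v_2,v_3], [v_1,v_2,v_3]

giving chain groups C_0 ≅ Z^4, C_1 ≅ Z^6, C_2 ≅ Z^4.

The boundary map ∂_1: C_1 → C_0 is given by ∂[p,q] = [q] − [p]. For instance
  ∂[v_0,v_3] = [v_3] − [v_0].
As a 4×6 matrix over Z this has rank 3, with invariant factors (1,1,1).

∂_2: C_2 → C_1 acts by ∂[p,q,r] = [q,r] − [p,r] + [p,q]. For instance
  ∂[v_0,v_1,v_3] = [v_1,v_3] − [v_0,v_3] + [v_0,v_1],
  ∂[v_0,v_1,v_2] = [v_1,v_2] − [v_0,v_2] + [v_0,v_1].
This gives a 6×4 integer matrix of rank 3; reducing to Smith normal form yields diagonal entries (1,1,1).

Computing H_k = (kernel of ∂_k) / (image of ∂_{k+1}):

  H_0: rank C_0 − rank ∂_1 = 4 − 3 = 1, and the invariant factors of ∂_1 are all 1, so H_0 ≅ Z.
  H_1: rank ker ∂_1 − rank ∂_2 = (6 − 3) − 3 = 0, and the invariant factors of ∂_2 are all 1, so H_1 ≅ 0.
  H_2: rank ker ∂_2 − rank ∂_3 = (4 − 3) − 0 = 1, and there is no ∂_3, so H_2 ≅ Z.

As a check, the Euler characteristic is 4 − 6 + 4 = 2, which agrees with 1 − 0 + 1 = 2.
(K is a triangulation of the 2-sphere S^2.)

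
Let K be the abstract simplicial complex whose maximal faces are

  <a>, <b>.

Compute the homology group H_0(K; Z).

Fix the vertex order a < b and write every simplex with vertices in increasing order. Then dim K = 0 and the simplices of K are:

  0-simplices (2): a, b

giving chain groups C_0 ≅ Z^2.

From H_k ≅ ker(∂_k) / im(∂_{k+1}) we obtain:

  H_0: rank C_0 − rank ∂_1 = 2 − 0 = 2, and there is no ∂_1, so H_0 ≅ Z^2.

H_0 ≅ Z^2.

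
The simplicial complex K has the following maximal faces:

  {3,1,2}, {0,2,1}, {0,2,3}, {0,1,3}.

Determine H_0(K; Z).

Order the vertices as 0 < 1 < 2 < 3. Listing each simplex with vertices in this order, K has dimension 2 with simplices:

  0-simplices (4): [0], [1], [2], [3]
  1-simplices (6): [0,1], [0,2], [0,3], [1,2], [1,3], [2,3]
  2-simplices (4): [0,1,2], [0,1,3], [0,2,3], [1,2,3]

so the chain groups are C_0 ≅ Z^4, C_1 ≅ Z^6, C_2 ≅ Z^4.

The boundary map ∂_1: C_1 → C_0 maps an edge to its endpoints' difference, ∂[p,q] = q − p. For instance
  ∂[0,2] = [2] − [0].
As a 4×6 matrix over Z this has rank 3, with invariant factors (1,1,1).

∂_2: C_2 → C_1 sends each 2-simplex [p,q,r] to [q,r] − [p,r] + [p,q]. For instance
  ∂[0,1,3] = [1,3] − [0,3] + [0,1],
  ∂[1,2,3] = [2,3] − [1,3] + [1,2].
This gives a 6×4 integer matrix of rank 3; reducing to Smith normal form yields diagonal entries (1,1,1).

Computing H_k = (kernel of ∂_k) / (image of ∂_{k+1}):

  H_0: rank C_0 − rank ∂_1 = 4 − 3 = 1, and the invariant factors of ∂_1 are all 1, so H_0 = Z.

H_0 ≅ Z.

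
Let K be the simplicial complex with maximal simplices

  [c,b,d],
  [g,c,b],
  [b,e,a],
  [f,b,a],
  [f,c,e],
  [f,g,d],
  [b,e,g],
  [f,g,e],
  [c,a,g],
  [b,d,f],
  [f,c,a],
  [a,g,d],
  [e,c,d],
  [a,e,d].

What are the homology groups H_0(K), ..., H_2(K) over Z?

Take the total order a < b < c < d < e < f < g on the vertex set. Then K (dimension 2) consists of the simplices:

  0-simplices (7): a, b, c, d, e, f, g
  1-simplices (21): ab, ac, ad, ae, af, ag, bc, bd, be, bf, bg, cd, ce, cf, cg, de, df, dg, ef, eg, fg
  2-simplices (14): abe, abf, acf, acg, ade, adg, bcd, bcg, bdf, beg, cde, cef, dfg, efg

Hence C_0 ≅ Z^7, C_1 ≅ Z^21, C_2 ≅ Z^14.

∂_1: C_1 → C_0 sends each edge [p,q] (with p < q) to q − p.
The 7×21 boundary matrix has rank 6 and Smith normal form diag(1,1,1,1,1,1).

∂_2: C_2 → C_1 acts by ∂[p,q,r] = [q,r] − [p,r] + [p,q]. For instance
  ∂bcd = cd − bd + bc,
  ∂abe = be − ae + ab.
This gives a 21×14 integer matrix of rank 13; reducing to Smith normal form yields diagonal entries (1,1,1,1,1,1,1,1,1,1,1,1,1).

Computing H_k = (kernel of ∂_k) / (image of ∂_{k+1}):

  H_0: rank C_0 − rank ∂_1 = 7 − 6 = 1, and the invariant factors of ∂_1 are all 1, so H_0 = Z.
  H_1: rank ker ∂_1 − rank ∂_2 = (21 − 6) − 13 = 2, and the invariant factors of ∂_2 are all 1, so H_1 = Z^2.
  H_2: rank ker ∂_2 − rank ∂_3 = (14 − 13) − 0 = 1, and there is no ∂_3, so H_2 = Z.

H_0 = Z,  H_1 = Z^2,  H_2 = Z.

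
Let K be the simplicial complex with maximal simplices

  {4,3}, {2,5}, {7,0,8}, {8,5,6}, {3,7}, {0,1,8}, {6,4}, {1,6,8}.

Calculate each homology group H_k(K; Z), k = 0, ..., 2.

H_0 = Z,  H_1 = Z,  H_2 = 0.

Order the vertices as 0 < 1 < 2 < 3 < 4 < 5 < 6 < 7 < 8. Listing each simplex with vertices in this order, K has dimension 2 with simplices:

  0-simplices (9): [0], [1], [2], [3], [4], [5], [6], [7], [8]
  1-simplices (13): [0,1], [0,7], [0,8], [1,6], [1,8], [2,5], [3,4], [3,7], [4,6], [5,6], [5,8], [6,8], [7,8]
  2-simplices (4): [0,1,8], [0,7,8], [1,6,8], [5,6,8]

giving chain groups C_0 ≅ Z^9, C_1 ≅ Z^13, C_2 ≅ Z^4.

∂_1: C_1 → C_0 sends each edge [p,q] (with p < q) to q − p. For instance
  ∂[0,1] = [1] − [0].
The resulting 9×13 matrix has rank 8, and its Smith normal form has invariant factors (1,1,1,1,1,1,1,1).

The boundary map ∂_2: C_2 → C_1 maps a triangle to the signed sum of its edges. For instance
  ∂[0,7,8] = [7,8] − [0,8] + [0,7],
  ∂[0,1,8] = [1,8] − [0,8] + [0,1].
As a 13×4 matrix over Z this has rank 4, with invariant factors (1,1,1,1).

From H_k ≅ ker(∂_k) / im(∂_{k+1}) we obtain:

  H_0: rank C_0 − rank ∂_1 = 9 − 8 = 1, and the invariant factors of ∂_1 are all 1, so H_0 ≅ Z.
  H_1: rank ker ∂_1 − rank ∂_2 = (13 − 8) − 4 = 1, and the invariant factors of ∂_2 are all 1, so H_1 ≅ Z.
  H_2: rank ker ∂_2 − rank ∂_3 = (4 − 4) − 0 = 0, and there is no ∂_3, so H_2 ≅ 0.

As a check, the Euler characteristic is 9 − 13 + 4 = 0, which agrees with 1 − 1 + 0 = 0.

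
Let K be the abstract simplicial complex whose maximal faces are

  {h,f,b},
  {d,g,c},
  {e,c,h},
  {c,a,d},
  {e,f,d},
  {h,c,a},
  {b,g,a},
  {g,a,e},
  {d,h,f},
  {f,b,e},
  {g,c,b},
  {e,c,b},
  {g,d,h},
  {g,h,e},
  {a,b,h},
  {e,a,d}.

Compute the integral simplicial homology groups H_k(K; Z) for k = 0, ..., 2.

We work with the vertex ordering a < b < c < d < e < f < g < h. The simplices of K, each written with vertices in increasing order, are:

  0-simplices (8): a, b, c, d, e, f, g, h
  1-simplices (24): ab, ac, ad, ae, ag, ah, bc, be, bf, bg, bh, cd, ce, cg, ch, de, df, dg, dh, ef, eg, eh, fh, gh
  2-simplices (16): abg, abh, acd, ach, ade, aeg, bce, bcg, bef, bfh, cdg, ceh, def, dfh, dgh, egh

giving chain groups C_0 ≅ Z^8, C_1 ≅ Z^24, C_2 ≅ Z^16.

Boundary ∂_1: C_1 → C_0 sends each edge [p,q] (with p < q) to q − p. For instance
  ∂ab = b − a.
The resulting 8×24 matrix has rank 7, and its Smith normal form has invariant factors (1,1,1,1,1,1,1).

Boundary ∂_2: C_2 → C_1 maps a triangle to the signed sum of its edges. For instance
  ∂egh = gh − eh + eg,
  ∂ade = de − ae + ad.
As a 24×16 matrix over Z this has rank 15, with invariant factors (1,1,1,1,1,1,1,1,1,1,1,1,1,1,1).

Now H_k = ker ∂_k / im ∂_{k+1}, so:

  H_0: rank C_0 − rank ∂_1 = 8 − 7 = 1, and the invariant factors of ∂_1 are all 1, so H_0 = Z.
  H_1: rank ker ∂_1 − rank ∂_2 = (24 − 7) − 15 = 2, and the invariant factors of ∂_2 are all 1, so H_1 = Z^2.
  H_2: rank ker ∂_2 − rank ∂_3 = (16 − 15) − 0 = 1, and there is no ∂_3, so H_2 = Z.

As a check, the Euler characteristic is 8 − 24 + 16 = 0, which agrees with 1 − 2 + 1 = 0.

H_0 ≅ Z,  H_1 ≅ Z^2,  H_2 ≅ Z.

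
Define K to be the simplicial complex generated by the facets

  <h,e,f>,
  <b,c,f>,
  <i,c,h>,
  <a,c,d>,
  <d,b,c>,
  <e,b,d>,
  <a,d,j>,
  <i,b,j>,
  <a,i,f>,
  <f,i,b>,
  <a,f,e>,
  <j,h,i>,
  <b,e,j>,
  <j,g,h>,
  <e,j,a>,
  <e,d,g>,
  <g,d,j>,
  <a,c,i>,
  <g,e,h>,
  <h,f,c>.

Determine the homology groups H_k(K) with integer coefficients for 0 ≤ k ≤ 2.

H_0 ≅ Z,  H_1 ≅ Z ⊕ Z/2,  H_2 = 0.

We work with the vertex ordering a < b < c < d < e < f < g < h < i < j. The simplices of K, each written with vertices in increasing order, are:

  0-simplices (10): a, b, c, d, e, f, g, h, i, j
  1-simplices (30): ac, ad, ae, af, ai, aj, bc, bd, be, bf, bi, bj, cd, cf, ch, ci, de, dg, dj, ef, eg, eh, ej, fh, fi, gh, gj, hi, hj, ij
  2-simplices (20): acd, aci, adj, aef, aej, afi, bcd, bcf, bde, bej, bfi, bij, cfh, chi, deg, dgj, efh, egh, ghj, hij

giving chain groups C_0 ≅ Z^10, C_1 ≅ Z^30, C_2 ≅ Z^20.

The boundary map ∂_1: C_1 → C_0 sends each edge [p,q] (with p < q) to q − p.
The resulting 10×30 matrix has rank 9, and its Smith normal form has invariant factors (1,1,1,1,1,1,1,1,1).

∂_2: C_2 → C_1 sends each 2-simplex [p,q,r] to [q,r] − [p,r] + [p,q]. For instance
  ∂aci = ci − ai + ac,
  ∂cfh = fh − ch + cf.
The resulting 30×20 matrix has rank 20, and its Smith normal form has invariant factors (1,1,1,1,1,1,1,1,1,1,1,1,1,1,1,1,1,1,1,2).

From H_k ≅ ker(∂_k) / im(∂_{k+1}) we obtain:

  H_0: rank C_0 − rank ∂_1 = 10 − 9 = 1, and the invariant factors of ∂_1 are all 1, so H_0 = Z.
  H_1: rank ker ∂_1 − rank ∂_2 = (30 − 9) − 20 = 1, and ∂_2 has invariant factor 2 > 1, so H_1 = Z ⊕ Z/2.
  H_2: rank ker ∂_2 − rank ∂_3 = (20 − 20) − 0 = 0, and there is no ∂_3, so H_2 = 0.

As a check, the Euler characteristic is 10 − 30 + 20 = 0, which agrees with 1 − 1 + 0 = 0.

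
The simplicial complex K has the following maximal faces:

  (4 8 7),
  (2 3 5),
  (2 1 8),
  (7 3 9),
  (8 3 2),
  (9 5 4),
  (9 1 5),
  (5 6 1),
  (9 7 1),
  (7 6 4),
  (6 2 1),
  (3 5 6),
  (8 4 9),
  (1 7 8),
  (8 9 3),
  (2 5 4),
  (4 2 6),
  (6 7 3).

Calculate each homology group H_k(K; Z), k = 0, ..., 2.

Take the total order 1 < 2 < 3 < 4 < 5 < 6 < 7 < 8 < 9 on the vertex set. Then K (dimension 2) consists of the simplices:

  0-simplices (9): [1], [2], [3], [4], [5], [6], [7], [8], [9]
  1-simplices (27): (27 of them)
  2-simplices (18): [1,2,6], [1,2,8], [1,5,6], [1,5,9], [1,7,8], [1,7,9], [2,3,5], [2,3,8], [2,4,5], [2,4,6], [3,5,6], [3,6,7], [3,7,9], [3,8,9], [4,5,9], [4,6,7], [4,7,8], [4,8,9]

giving chain groups C_0 ≅ Z^9, C_1 ≅ Z^27, C_2 ≅ Z^18.

∂_1: C_1 → C_0 maps an edge to its endpoints' difference, ∂[p,q] = q − p.
The resulting 9×27 matrix has rank 8, and its Smith normal form has invariant factors (1,1,1,1,1,1,1,1).

Boundary ∂_2: C_2 → C_1 maps a triangle to the signed sum of its edges. For instance
  ∂[3,7,9] = [7,9] − [3,9] + [3,7],
  ∂[4,8,9] = [8,9] − [4,9] + [4,8].
As a 27×18 matrix over Z this has rank 18, with invariant factors (1,1,1,1,1,1,1,1,1,1,1,1,1,1,1,1,1,2).

Reading off H_k = ker ∂_k / im ∂_{k+1}:

  H_0: rank C_0 − rank ∂_1 = 9 − 8 = 1, and the invariant factors of ∂_1 are all 1, so H_0 ≅ Z.
  H_1: rank ker ∂_1 − rank ∂_2 = (27 − 8) − 18 = 1, and ∂_2 has invariant factor 2 > 1, so H_1 ≅ Z ⊕ Z/2Z.
  H_2: rank ker ∂_2 − rank ∂_3 = (18 − 18) − 0 = 0, and there is no ∂_3, so H_2 ≅ 0.

(K is a triangulation of the Klein bottle.)

H_0 = Z,  H_1 = Z ⊕ Z/2Z,  H_2 = 0.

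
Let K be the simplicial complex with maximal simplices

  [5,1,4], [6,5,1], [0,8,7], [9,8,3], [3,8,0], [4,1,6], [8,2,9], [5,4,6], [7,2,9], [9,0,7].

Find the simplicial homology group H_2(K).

We work with the vertex ordering 0 < 1 < 2 < 3 < 4 < 5 < 6 < 7 < 8 < 9. The simplices of K, each written with vertices in increasing order, are:

  0-simplices (10): [0], [1], [2], [3], [4], [5], [6], [7], [8], [9]
  1-simplices (18): [0,3], [0,7], [0,8], [0,9], [1,4], [1,5], [1,6], [2,7], [2,8], [2,9], [3,8], [3,9], [4,5], [4,6], [5,6], [7,8], [7,9], [8,9]
  2-simplices (10): [0,3,8], [0,7,8], [0,7,9], [1,4,5], [1,4,6], [1,5,6], [2,7,9], [2,8,9], [3,8,9], [4,5,6]

giving chain groups C_0 ≅ Z^10, C_1 ≅ Z^18, C_2 ≅ Z^10.

Boundary ∂_1: C_1 → C_0 is given by ∂[p,q] = [q] − [p]. For instance
  ∂[3,8] = [8] − [3].
This gives a 10×18 integer matrix of rank 8; reducing to Smith normal form yields diagonal entries (1,1,1,1,1,1,1,1).

Boundary ∂_2: C_2 → C_1 sends each 2-simplex [p,q,r] to [q,r] − [p,r] + [p,q]. For instance
  ∂[2,8,9] = [8,9] − [2,9] + [2,8],
  ∂[3,8,9] = [8,9] − [3,9] + [3,8].
This gives a 18×10 integer matrix of rank 9; reducing to Smith normal form yields diagonal entries (1,1,1,1,1,1,1,1,1).

Reading off H_k = ker ∂_k / im ∂_{k+1}:

  H_2: rank ker ∂_2 − rank ∂_3 = (10 − 9) − 0 = 1, and there is no ∂_3, so H_2 ≅ Z.

H_2 ≅ Z.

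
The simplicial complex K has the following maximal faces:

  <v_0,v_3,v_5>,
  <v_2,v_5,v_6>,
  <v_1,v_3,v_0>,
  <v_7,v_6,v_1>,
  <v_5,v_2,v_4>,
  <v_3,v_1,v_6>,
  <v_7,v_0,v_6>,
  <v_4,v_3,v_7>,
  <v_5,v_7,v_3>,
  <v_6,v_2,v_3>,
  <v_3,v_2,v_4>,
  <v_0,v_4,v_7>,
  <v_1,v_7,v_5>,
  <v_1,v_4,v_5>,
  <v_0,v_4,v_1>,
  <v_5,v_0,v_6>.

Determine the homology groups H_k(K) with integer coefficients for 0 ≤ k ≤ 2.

Order the vertices as v_0 < v_1 < v_2 < v_3 < v_4 < v_5 < v_6 < v_7. Listing each simplex with vertices in this order, K has dimension 2 with simplices:

  0-simplices (8): [v_0], [v_1], [v_2], [v_3], [v_4], [v_5], [v_6], [v_7]
  1-simplices (24): (24 of them)
  2-simplices (16): (16 of them)

Hence C_0 ≅ Z^8, C_1 ≅ Z^24, C_2 ≅ Z^16.

The boundary map ∂_1: C_1 → C_0 sends each edge [p,q] (with p < q) to q − p.
The resulting 8×24 matrix has rank 7, and its Smith normal form has invariant factors (1,1,1,1,1,1,1).

Boundary ∂_2: C_2 → C_1 acts by ∂[p,q,r] = [q,r] − [p,r] + [p,q]. For instance
  ∂[v_2,v_4,v_5] = [v_4,v_5] − [v_2,v_5] + [v_2,v_4],
  ∂[v_0,v_3,v_5] = [v_3,v_5] − [v_0,v_5] + [v_0,v_3].
This gives a 24×16 integer matrix of rank 15; reducing to Smith normal form yields diagonal entries (1,1,1,1,1,1,1,1,1,1,1,1,1,1,1).

Computing H_k = (kernel of ∂_k) / (image of ∂_{k+1}):

  H_0: rank C_0 − rank ∂_1 = 8 − 7 = 1, and the invariant factors of ∂_1 are all 1, so H_0 ≅ Z.
  H_1: rank ker ∂_1 − rank ∂_2 = (24 − 7) − 15 = 2, and the invariant factors of ∂_2 are all 1, so H_1 ≅ Z^2.
  H_2: rank ker ∂_2 − rank ∂_3 = (16 − 15) − 0 = 1, and there is no ∂_3, so H_2 ≅ Z.

As a check, the Euler characteristic is 8 − 24 + 16 = 0, which agrees with 1 − 2 + 1 = 0.

H_0 ≅ Z,  H_1 ≅ Z^2,  H_2 ≅ Z.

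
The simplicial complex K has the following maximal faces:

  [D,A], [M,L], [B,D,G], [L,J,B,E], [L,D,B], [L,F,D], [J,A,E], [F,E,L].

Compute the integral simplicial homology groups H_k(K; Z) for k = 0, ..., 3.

H_0 = Z,  H_1 = Z,  H_2 = 0,  H_3 = 0.

Take the total order A < B < D < E < F < G < J < L < M on the vertex set. Then K (dimension 3) consists of the simplices:

  0-simplices (9): A, B, D, E, F, G, J, L, M
  1-simplices (17): AD, AE, AJ, BD, BE, BG, BJ, BL, DF, DG, DL, EF, EJ, EL, FL, JL, LM
  2-simplices (9): AEJ, BDG, BDL, BEJ, BEL, BJL, DFL, EFL, EJL
  3-simplices (1): BEJL

Hence C_0 ≅ Z^9, C_1 ≅ Z^17, C_2 ≅ Z^9, C_3 ≅ Z^1.

The boundary map ∂_1: C_1 → C_0 sends each edge [p,q] (with p < q) to q − p. For instance
  ∂BD = D − B.
As a 9×17 matrix over Z this has rank 8, with invariant factors (1,1,1,1,1,1,1,1).

The boundary map ∂_2: C_2 → C_1 maps a triangle to the signed sum of its edges. For instance
  ∂DFL = FL − DL + DF,
  ∂BDG = DG − BG + BD.
As a 17×9 matrix over Z this has rank 8, with invariant factors (1,1,1,1,1,1,1,1).

Boundary ∂_3: C_3 → C_2 sends each 3-simplex σ to the alternating sum Σ_i (−1)^i (σ with its i-th vertex removed). For instance
  ∂BEJL = EJL − BJL + BEL − BEJ.
The 9×1 boundary matrix has rank 1 and Smith normal form diag(1).

Now H_k = ker ∂_k / im ∂_{k+1}, so:

  H_0: rank C_0 − rank ∂_1 = 9 − 8 = 1, and the invariant factors of ∂_1 are all 1, so H_0 ≅ Z.
  H_1: rank ker ∂_1 − rank ∂_2 = (17 − 8) − 8 = 1, and the invariant factors of ∂_2 are all 1, so H_1 ≅ Z.
  H_2: rank ker ∂_2 − rank ∂_3 = (9 − 8) − 1 = 0, and the invariant factors of ∂_3 are all 1, so H_2 ≅ 0.
  H_3: rank ker ∂_3 − rank ∂_4 = (1 − 1) − 0 = 0, and there is no ∂_4, so H_3 ≅ 0.

As a check, the Euler characteristic is 9 − 17 + 9 − 1 = 0, which agrees with 1 − 1 + 0 − 0 = 0.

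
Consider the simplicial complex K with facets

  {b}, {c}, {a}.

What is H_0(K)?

H_0 = Z^3.

We work with the vertex ordering a < b < c. The simplices of K, each written with vertices in increasing order, are:

  0-simplices (3): a, b, c

Hence C_0 ≅ Z^3.

Reading off H_k = ker ∂_k / im ∂_{k+1}:

  H_0: rank C_0 − rank ∂_1 = 3 − 0 = 3, and there is no ∂_1, so H_0 = Z^3.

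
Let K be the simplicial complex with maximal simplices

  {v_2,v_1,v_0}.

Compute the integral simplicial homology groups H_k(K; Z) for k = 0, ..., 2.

We work with the vertex ordering v_0 < v_1 < v_2. The simplices of K, each written with vertices in increasing order, are:

  0-simplices (3): [v_0], [v_1], [v_2]
  1-simplices (3): [v_0,v_1], [v_0,v_2], [v_1,v_2]
  2-simplices (1): [v_0,v_1,v_2]

Hence C_0 ≅ Z^3, C_1 ≅ Z^3, C_2 ≅ Z^1.

∂_1: C_1 → C_0 sends each edge [p,q] (with p < q) to q − p. For instance
  ∂[v_1,v_2] = [v_2] − [v_1].
The resulting 3×3 matrix has rank 2, and its Smith normal form has invariant factors (1,1).

Boundary ∂_2: C_2 → C_1 acts by ∂[p,q,r] = [q,r] − [p,r] + [p,q]. For instance
  ∂[v_0,v_1,v_2] = [v_1,v_2] − [v_0,v_2] + [v_0,v_1].
This gives a 3×1 integer matrix of rank 1; reducing to Smith normal form yields diagonal entries (1).

Reading off H_k = ker ∂_k / im ∂_{k+1}:

  H_0: rank C_0 − rank ∂_1 = 3 − 2 = 1, and the invariant factors of ∂_1 are all 1, so H_0 ≅ Z.
  H_1: rank ker ∂_1 − rank ∂_2 = (3 − 2) − 1 = 0, and the invariant factors of ∂_2 are all 1, so H_1 ≅ 0.
  H_2: rank ker ∂_2 − rank ∂_3 = (1 − 1) − 0 = 0, and there is no ∂_3, so H_2 ≅ 0.

H_0 = Z,  H_1 = 0,  H_2 = 0.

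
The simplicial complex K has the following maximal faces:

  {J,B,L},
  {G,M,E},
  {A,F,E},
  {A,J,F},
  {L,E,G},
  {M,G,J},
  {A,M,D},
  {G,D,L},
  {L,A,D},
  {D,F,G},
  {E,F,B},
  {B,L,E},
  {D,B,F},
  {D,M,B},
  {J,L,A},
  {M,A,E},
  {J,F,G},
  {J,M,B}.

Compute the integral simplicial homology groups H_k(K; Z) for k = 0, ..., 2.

H_0 ≅ Z,  H_1 ≅ Z^2,  H_2 ≅ Z.

Take the total order A < B < D < E < F < G < J < L < M on the vertex set. Then K (dimension 2) consists of the simplices:

  0-simplices (9): A, B, D, E, F, G, J, L, M
  1-simplices (27): AD, AE, AF, AJ, AL, AM, BD, BE, BF, BJ, BL, BM, DF, DG, DL, DM, EF, EG, EL, EM, FG, FJ, GJ, GL, GM, JL, JM
  2-simplices (18): ADL, ADM, AEF, AEM, AFJ, AJL, BDF, BDM, BEF, BEL, BJL, BJM, DFG, DGL, EGL, EGM, FGJ, GJM

so the chain groups are C_0 ≅ Z^9, C_1 ≅ Z^27, C_2 ≅ Z^18.

Boundary ∂_1: C_1 → C_0 is given by ∂[p,q] = [q] − [p]. For instance
  ∂BL = L − B.
This gives a 9×27 integer matrix of rank 8; reducing to Smith normal form yields diagonal entries (1,1,1,1,1,1,1,1).

The boundary map ∂_2: C_2 → C_1 sends each 2-simplex [p,q,r] to [q,r] − [p,r] + [p,q]. For instance
  ∂AJL = JL − AL + AJ,
  ∂AEM = EM − AM + AE.
The resulting 27×18 matrix has rank 17, and its Smith normal form has invariant factors (1,1,1,1,1,1,1,1,1,1,1,1,1,1,1,1,1).

Computing H_k = (kernel of ∂_k) / (image of ∂_{k+1}):

  H_0: rank C_0 − rank ∂_1 = 9 − 8 = 1, and the invariant factors of ∂_1 are all 1, so H_0 = Z.
  H_1: rank ker ∂_1 − rank ∂_2 = (27 − 8) − 17 = 2, and the invariant factors of ∂_2 are all 1, so H_1 = Z^2.
  H_2: rank ker ∂_2 − rank ∂_3 = (18 − 17) − 0 = 1, and there is no ∂_3, so H_2 = Z.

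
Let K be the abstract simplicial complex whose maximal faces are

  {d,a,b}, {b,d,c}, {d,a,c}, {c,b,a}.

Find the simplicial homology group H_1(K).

Take the total order a < b < c < d on the vertex set. Then K (dimension 2) consists of the simplices:

  0-simplices (4): a, b, c, d
  1-simplices (6): ab, ac, ad, bc, bd, cd
  2-simplices (4): abc, abd, acd, bcd

giving chain groups C_0 ≅ Z^4, C_1 ≅ Z^6, C_2 ≅ Z^4.

Boundary ∂_1: C_1 → C_0 maps an edge to its endpoints' difference, ∂[p,q] = q − p. For instance
  ∂bc = c − b.
This gives a 4×6 integer matrix of rank 3; reducing to Smith normal form yields diagonal entries (1,1,1).

∂_2: C_2 → C_1 sends each 2-simplex [p,q,r] to [q,r] − [p,r] + [p,q]. For instance
  ∂acd = cd − ad + ac,
  ∂abc = bc − ac + ab.
This gives a 6×4 integer matrix of rank 3; reducing to Smith normal form yields diagonal entries (1,1,1).

Reading off H_k = ker ∂_k / im ∂_{k+1}:

  H_1: rank ker ∂_1 − rank ∂_2 = (6 − 3) − 3 = 0, and the invariant factors of ∂_2 are all 1, so H_1 ≅ 0.

H_1 = 0.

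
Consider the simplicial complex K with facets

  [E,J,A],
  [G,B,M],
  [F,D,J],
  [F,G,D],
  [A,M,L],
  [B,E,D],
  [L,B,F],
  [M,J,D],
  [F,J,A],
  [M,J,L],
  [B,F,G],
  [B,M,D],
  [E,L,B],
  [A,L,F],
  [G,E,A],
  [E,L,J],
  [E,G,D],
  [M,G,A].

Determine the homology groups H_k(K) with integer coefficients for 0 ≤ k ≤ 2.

H_0 ≅ Z,  H_1 ≅ Z ⊕ Z/2Z,  H_2 = 0.

Take the total order A < B < D < E < F < G < J < L < M on the vertex set. Then K (dimension 2) consists of the simplices:

  0-simplices (9): A, B, D, E, F, G, J, L, M
  1-simplices (27): AE, AF, AG, AJ, AL, AM, BD, BE, BF, BG, BL, BM, DE, DF, DG, DJ, DM, EG, EJ, EL, FG, FJ, FL, GM, JL, JM, LM
  2-simplices (18): AEG, AEJ, AFJ, AFL, AGM, ALM, BDE, BDM, BEL, BFG, BFL, BGM, DEG, DFG, DFJ, DJM, EJL, JLM

so the chain groups are C_0 ≅ Z^9, C_1 ≅ Z^27, C_2 ≅ Z^18.

∂_1: C_1 → C_0 is given by ∂[p,q] = [q] − [p]. For instance
  ∂DE = E − D.
As a 9×27 matrix over Z this has rank 8, with invariant factors (1,1,1,1,1,1,1,1).

The boundary map ∂_2: C_2 → C_1 acts by ∂[p,q,r] = [q,r] − [p,r] + [p,q]. For instance
  ∂BDM = DM − BM + BD,
  ∂DFJ = FJ − DJ + DF.
This gives a 27×18 integer matrix of rank 18; reducing to Smith normal form yields diagonal entries (1,1,1,1,1,1,1,1,1,1,1,1,1,1,1,1,1,2).

Computing H_k = (kernel of ∂_k) / (image of ∂_{k+1}):

  H_0: rank C_0 − rank ∂_1 = 9 − 8 = 1, and the invariant factors of ∂_1 are all 1, so H_0 ≅ Z.
  H_1: rank ker ∂_1 − rank ∂_2 = (27 − 8) − 18 = 1, and ∂_2 has invariant factor 2 > 1, so H_1 ≅ Z ⊕ Z/2Z.
  H_2: rank ker ∂_2 − rank ∂_3 = (18 − 18) − 0 = 0, and there is no ∂_3, so H_2 ≅ 0.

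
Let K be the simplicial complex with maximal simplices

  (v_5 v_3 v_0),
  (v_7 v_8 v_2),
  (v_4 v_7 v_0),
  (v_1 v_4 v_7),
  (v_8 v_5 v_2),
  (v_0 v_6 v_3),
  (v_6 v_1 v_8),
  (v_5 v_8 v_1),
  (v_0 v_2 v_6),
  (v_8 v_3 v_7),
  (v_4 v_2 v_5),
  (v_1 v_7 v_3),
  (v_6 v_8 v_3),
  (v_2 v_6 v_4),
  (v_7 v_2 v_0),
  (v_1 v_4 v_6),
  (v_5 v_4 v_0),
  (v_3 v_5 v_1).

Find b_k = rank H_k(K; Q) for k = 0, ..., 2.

b_0 = 1, b_1 = 1, b_2 = 0.

Order the vertices as v_0 < v_1 < v_2 < v_3 < v_4 < v_5 < v_6 < v_7 < v_8. Listing each simplex with vertices in this order, K has dimension 2 with simplices:

  0-simplices (9): [v_0], [v_1], [v_2], [v_3], [v_4], [v_5], [v_6], [v_7], [v_8]
  1-simplices (27): (27 of them)
  2-simplices (18): (18 of them)

Hence C_0 ≅ Z^9, C_1 ≅ Z^27, C_2 ≅ Z^18.

Boundary ∂_1: C_1 → C_0 maps an edge to its endpoints' difference, ∂[p,q] = q − p. For instance
  ∂[v_1,v_8] = [v_8] − [v_1].
The resulting 9×27 matrix has rank 8, and its Smith normal form has invariant factors (1,1,1,1,1,1,1,1).

The boundary map ∂_2: C_2 → C_1 acts by ∂[p,q,r] = [q,r] − [p,r] + [p,q]. For instance
  ∂[v_0,v_2,v_7] = [v_2,v_7] − [v_0,v_7] + [v_0,v_2],
  ∂[v_0,v_4,v_7] = [v_4,v_7] − [v_0,v_7] + [v_0,v_4].
As a 27×18 matrix over Z this has rank 18, with invariant factors (1,1,1,1,1,1,1,1,1,1,1,1,1,1,1,1,1,2).

Now H_k = ker ∂_k / im ∂_{k+1}, so:

  H_0: rank C_0 − rank ∂_1 = 9 − 8 = 1, and the invariant factors of ∂_1 are all 1, so H_0 ≅ Z.
  H_1: rank ker ∂_1 − rank ∂_2 = (27 − 8) − 18 = 1, and ∂_2 has invariant factor 2 > 1, so H_1 ≅ Z ⊕ Z/2Z.
  H_2: rank ker ∂_2 − rank ∂_3 = (18 − 18) − 0 = 0, and there is no ∂_3, so H_2 ≅ 0.

As a check, the Euler characteristic is 9 − 27 + 18 = 0, which agrees with 1 − 1 + 0 = 0.
(K is a triangulation of the Klein bottle.)

Hence the Betti numbers are b_0 = 1, b_1 = 1, b_2 = 0.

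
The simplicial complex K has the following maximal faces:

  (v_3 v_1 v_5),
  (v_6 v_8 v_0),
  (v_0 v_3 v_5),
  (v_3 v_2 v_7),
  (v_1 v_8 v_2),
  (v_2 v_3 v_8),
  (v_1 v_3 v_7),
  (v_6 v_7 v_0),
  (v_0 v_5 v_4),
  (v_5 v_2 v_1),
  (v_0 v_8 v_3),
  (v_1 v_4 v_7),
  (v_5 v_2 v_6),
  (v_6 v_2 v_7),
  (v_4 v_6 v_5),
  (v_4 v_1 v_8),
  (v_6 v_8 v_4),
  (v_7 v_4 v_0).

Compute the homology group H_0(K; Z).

Order the vertices as v_0 < v_1 < v_2 < v_3 < v_4 < v_5 < v_6 < v_7 < v_8. Listing each simplex with vertices in this order, K has dimension 2 with simplices:

  0-simplices (9): [v_0], [v_1], [v_2], [v_3], [v_4], [v_5], [v_6], [v_7], [v_8]
  1-simplices (27): (27 of them)
  2-simplices (18): (18 of them)

Hence C_0 ≅ Z^9, C_1 ≅ Z^27, C_2 ≅ Z^18.

∂_1: C_1 → C_0 sends each edge [p,q] (with p < q) to q − p. For instance
  ∂[v_5,v_6] = [v_6] − [v_5].
The 9×27 boundary matrix has rank 8 and Smith normal form diag(1,1,1,1,1,1,1,1).

The boundary map ∂_2: C_2 → C_1 maps a triangle to the signed sum of its edges. For instance
  ∂[v_1,v_3,v_5] = [v_3,v_5] − [v_1,v_5] + [v_1,v_3],
  ∂[v_2,v_3,v_7] = [v_3,v_7] − [v_2,v_7] + [v_2,v_3].
The 27×18 boundary matrix has rank 18 and Smith normal form diag(1,1,1,1,1,1,1,1,1,1,1,1,1,1,1,1,1,2).

Now H_k = ker ∂_k / im ∂_{k+1}, so:

  H_0: rank C_0 − rank ∂_1 = 9 − 8 = 1, and the invariant factors of ∂_1 are all 1, so H_0 ≅ Z.

H_0 = Z.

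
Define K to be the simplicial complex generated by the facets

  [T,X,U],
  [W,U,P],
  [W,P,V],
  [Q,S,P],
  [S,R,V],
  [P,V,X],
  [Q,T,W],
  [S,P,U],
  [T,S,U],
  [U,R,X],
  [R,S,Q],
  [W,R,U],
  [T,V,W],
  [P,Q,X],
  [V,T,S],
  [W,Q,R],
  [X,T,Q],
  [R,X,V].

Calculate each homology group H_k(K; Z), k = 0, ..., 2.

H_0 ≅ Z,  H_1 ≅ Z^2,  H_2 ≅ Z.

K has 9 vertices, 27 edges, 18 triangles.
rank ∂_0 = 0, rank ∂_1 = 8 ⇒ b_0 = 9 − 0 − 8 = 1; all invariant factors of ∂_1 are 1 so no torsion. So H_0 = Z.
rank ∂_1 = 8, rank ∂_2 = 17 ⇒ b_1 = 27 − 8 − 17 = 2; all invariant factors of ∂_2 are 1 so no torsion. So H_1 = Z^2.
rank ∂_2 = 17, rank ∂_3 = 0 ⇒ b_2 = 18 − 17 − 0 = 1. So H_2 = Z.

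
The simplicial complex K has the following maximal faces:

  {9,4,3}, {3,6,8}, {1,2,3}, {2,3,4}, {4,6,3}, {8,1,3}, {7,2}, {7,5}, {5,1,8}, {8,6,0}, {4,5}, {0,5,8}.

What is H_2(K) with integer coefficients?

H_2 = 0.

K has 10 vertices, 20 edges, 9 triangles.
rank ∂_2 = 9, rank ∂_3 = 0 ⇒ b_2 = 9 − 9 − 0 = 0. So H_2 = 0.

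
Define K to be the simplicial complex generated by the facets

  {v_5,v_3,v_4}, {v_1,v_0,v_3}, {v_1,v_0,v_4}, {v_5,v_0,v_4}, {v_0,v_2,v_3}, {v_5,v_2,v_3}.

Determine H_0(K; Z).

H_0 = Z.

K has 6 vertices, 12 edges, 6 triangles.
rank ∂_0 = 0, rank ∂_1 = 5 ⇒ b_0 = 6 − 0 − 5 = 1; all invariant factors of ∂_1 are 1 so no torsion. So H_0 ≅ Z.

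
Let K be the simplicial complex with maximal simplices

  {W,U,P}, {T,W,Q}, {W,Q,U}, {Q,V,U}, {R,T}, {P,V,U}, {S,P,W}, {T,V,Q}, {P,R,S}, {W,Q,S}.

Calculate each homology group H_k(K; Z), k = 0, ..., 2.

We work with the vertex ordering P < Q < R < S < T < U < V < W. The simplices of K, each written with vertices in increasing order, are:

  0-simplices (8): P, Q, R, S, T, U, V, W
  1-simplices (17): PR, PS, PU, PV, PW, QS, QT, QU, QV, QW, RS, RT, SW, TV, TW, UV, UW
  2-simplices (9): PRS, PSW, PUV, PUW, QSW, QTV, QTW, QUV, QUW

giving chain groups C_0 ≅ Z^8, C_1 ≅ Z^17, C_2 ≅ Z^9.

The boundary map ∂_1: C_1 → C_0 maps an edge to its endpoints' difference, ∂[p,q] = q − p.
The resulting 8×17 matrix has rank 7, and its Smith normal form has invariant factors (1,1,1,1,1,1,1).

The boundary map ∂_2: C_2 → C_1 maps a triangle to the signed sum of its edges. For instance
  ∂PRS = RS − PS + PR,
  ∂QUV = UV − QV + QU.
As a 17×9 matrix over Z this has rank 9, with invariant factors (1,1,1,1,1,1,1,1,1).

Computing H_k = (kernel of ∂_k) / (image of ∂_{k+1}):

  H_0: rank C_0 − rank ∂_1 = 8 − 7 = 1, and the invariant factors of ∂_1 are all 1, so H_0 = Z.
  H_1: rank ker ∂_1 − rank ∂_2 = (17 − 7) − 9 = 1, and the invariant factors of ∂_2 are all 1, so H_1 = Z.
  H_2: rank ker ∂_2 − rank ∂_3 = (9 − 9) − 0 = 0, and there is no ∂_3, so H_2 = 0.

H_0 = Z,  H_1 = Z,  H_2 = 0.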